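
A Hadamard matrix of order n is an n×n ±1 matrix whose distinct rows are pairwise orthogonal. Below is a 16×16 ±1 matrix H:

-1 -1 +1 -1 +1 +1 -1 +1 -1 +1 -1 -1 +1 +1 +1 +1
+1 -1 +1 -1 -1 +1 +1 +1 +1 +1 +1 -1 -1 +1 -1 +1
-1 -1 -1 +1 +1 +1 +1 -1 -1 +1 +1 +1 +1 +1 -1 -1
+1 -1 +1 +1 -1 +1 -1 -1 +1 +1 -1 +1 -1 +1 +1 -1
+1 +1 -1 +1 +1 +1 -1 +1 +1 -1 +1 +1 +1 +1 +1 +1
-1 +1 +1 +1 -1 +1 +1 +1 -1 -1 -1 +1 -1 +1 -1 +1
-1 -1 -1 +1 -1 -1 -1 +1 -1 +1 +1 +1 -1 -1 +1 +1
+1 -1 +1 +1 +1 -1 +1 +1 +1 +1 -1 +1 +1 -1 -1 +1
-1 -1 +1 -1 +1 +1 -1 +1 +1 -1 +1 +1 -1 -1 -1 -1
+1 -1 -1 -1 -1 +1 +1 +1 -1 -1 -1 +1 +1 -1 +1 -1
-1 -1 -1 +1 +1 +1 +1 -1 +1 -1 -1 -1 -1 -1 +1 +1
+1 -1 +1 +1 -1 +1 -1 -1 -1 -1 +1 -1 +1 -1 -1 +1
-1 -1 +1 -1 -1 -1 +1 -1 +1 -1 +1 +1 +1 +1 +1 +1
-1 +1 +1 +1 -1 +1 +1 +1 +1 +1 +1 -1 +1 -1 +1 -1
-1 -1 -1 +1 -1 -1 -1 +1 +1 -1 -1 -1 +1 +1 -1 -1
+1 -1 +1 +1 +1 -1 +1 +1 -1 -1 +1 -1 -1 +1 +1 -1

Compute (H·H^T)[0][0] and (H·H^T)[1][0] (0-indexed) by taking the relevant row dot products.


Row 0 of H: [-1, -1, 1, -1, 1, 1, -1, 1, -1, 1, -1, -1, 1, 1, 1, 1].
Row 1 of H: [1, -1, 1, -1, -1, 1, 1, 1, 1, 1, 1, -1, -1, 1, -1, 1].
(H·H^T)[0][0] = Σ_j H[0][j]·H[0][j] = (-1)² + (-1)² + (1)² + (-1)² + (1)² + (1)² + (-1)² + (1)² + (-1)² + (1)² + (-1)² + (-1)² + (1)² + (1)² + (1)² + (1)² = 1 + 1 + 1 + 1 + 1 + 1 + 1 + 1 + 1 + 1 + 1 + 1 + 1 + 1 + 1 + 1 = 16.
(H·H^T)[1][0] = Σ_j H[1][j]·H[0][j] = (1)·(-1) + (-1)·(-1) + (1)·(1) + (-1)·(-1) + (-1)·(1) + (1)·(1) + (1)·(-1) + (1)·(1) + (1)·(-1) + (1)·(1) + (1)·(-1) + (-1)·(-1) + (-1)·(1) + (1)·(1) + (-1)·(1) + (1)·(1) = -1 + 1 + 1 + 1 + -1 + 1 + -1 + 1 + -1 + 1 + -1 + 1 + -1 + 1 + -1 + 1 = 2.
Rows 1 and 0 are not orthogonal (dot product = 2 ≠ 0), so H is not a Hadamard matrix.

(0,0) entry = 16; (1,0) entry = 2.


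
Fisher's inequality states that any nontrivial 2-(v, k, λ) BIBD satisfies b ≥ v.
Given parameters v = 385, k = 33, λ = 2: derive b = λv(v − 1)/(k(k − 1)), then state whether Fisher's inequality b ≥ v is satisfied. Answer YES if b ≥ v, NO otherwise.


r = λ(v − 1)/(k − 1) = 2·384/32 = 24.
b = vr/k = 385·24/33 = 280.
Fisher's inequality: b ≥ v ⇔ 280 ≥ 385? NO.

NO


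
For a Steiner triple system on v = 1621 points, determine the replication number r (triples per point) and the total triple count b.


An STS(v) is a 2-(v, 3, 1) BIBD: block size k = 3, λ = 1.
Replication: r(k − 1) = λ(v − 1) ⇒ r·2 = 1621 − 1 = 1620 ⇒ r = 810.
Block count: b = v(v − 1)/6 = 1621·1620/6 = 2626020/6 = 437670.

r = 810, b = 437670.


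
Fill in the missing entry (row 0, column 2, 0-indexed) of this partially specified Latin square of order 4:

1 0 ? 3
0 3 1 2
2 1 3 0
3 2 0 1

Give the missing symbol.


Row 0 contains symbols [0, 1, 3] — missing [2].
Column 2 contains symbols [0, 1, 3] — missing [2].
The missing symbol must appear in both missing sets; intersection = [2].
Therefore the hidden value is 2.

Missing value = 2.


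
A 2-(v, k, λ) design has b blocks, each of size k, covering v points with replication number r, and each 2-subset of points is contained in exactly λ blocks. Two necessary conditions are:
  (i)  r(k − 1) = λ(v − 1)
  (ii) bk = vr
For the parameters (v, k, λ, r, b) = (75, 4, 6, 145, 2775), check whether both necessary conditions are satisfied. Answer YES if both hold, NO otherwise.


Condition (i): r(k − 1) = 145·3 = 435; λ(v − 1) = 6·74 = 444. Match? NO.
Condition (ii): bk = 2775·4 = 11100; vr = 75·145 = 10875. Match? NO.
Both conditions hold? NO.

NO


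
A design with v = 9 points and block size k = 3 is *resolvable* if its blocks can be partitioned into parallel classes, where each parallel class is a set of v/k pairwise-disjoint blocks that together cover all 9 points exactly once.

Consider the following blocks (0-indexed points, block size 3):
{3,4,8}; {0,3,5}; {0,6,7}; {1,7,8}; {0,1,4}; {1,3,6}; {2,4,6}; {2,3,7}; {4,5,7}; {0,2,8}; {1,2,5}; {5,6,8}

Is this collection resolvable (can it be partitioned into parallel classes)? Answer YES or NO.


v = 9, block size k = 3, number of blocks = 12.
For resolvability, blocks must partition into parallel classes of size v/k = 3.
Total blocks must therefore be a multiple of 3: 12 = 3·4 + 0 ⇒ divisible ✓.
Greedy packing gives 4 candidate class(es). Each should be a full parallel class (size 3, covers all 9 points).
  Class 1 (3 blocks): {3,4,8}; {0,6,7}; {1,2,5}. Points covered: [0, 1, 2, 3, 4, 5, 6, 7, 8].
  Class 2 (3 blocks): {0,3,5}; {1,7,8}; {2,4,6}. Points covered: [0, 1, 2, 3, 4, 5, 6, 7, 8].
  Class 3 (3 blocks): {0,1,4}; {2,3,7}; {5,6,8}. Points covered: [0, 1, 2, 3, 4, 5, 6, 7, 8].
  Class 4 (3 blocks): {1,3,6}; {4,5,7}; {0,2,8}. Points covered: [0, 1, 2, 3, 4, 5, 6, 7, 8].
All classes full (size 3)? YES. All classes cover every point? YES.
Resolvable? YES.

YES


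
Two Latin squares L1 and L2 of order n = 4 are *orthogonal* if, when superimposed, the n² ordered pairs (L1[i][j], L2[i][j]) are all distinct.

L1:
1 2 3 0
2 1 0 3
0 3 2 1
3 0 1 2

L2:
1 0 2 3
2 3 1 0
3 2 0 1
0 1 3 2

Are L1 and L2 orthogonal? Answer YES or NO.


Form the n² = 16 superimposed pairs (L1[i][j], L2[i][j]), row by row (rows and columns indexed from 0):
row 0: (1,1) (2,0) (3,2) (0,3)
row 1: (2,2) (1,3) (0,1) (3,0)
row 2: (0,3) (3,2) (2,0) (1,1)
row 3: (3,0) (0,1) (1,3) (2,2)
Orthogonality requires all 16 pairs distinct.
But the pair (0,3) repeats: cell (0,3) has L1 = 0, L2 = 3, and cell (2,0) has L1 = 0, L2 = 3.
A repeated pair means some other pair never occurs (only 8 distinct pairs out of 16), so the squares are not orthogonal.
Conclusion: NO.

NO


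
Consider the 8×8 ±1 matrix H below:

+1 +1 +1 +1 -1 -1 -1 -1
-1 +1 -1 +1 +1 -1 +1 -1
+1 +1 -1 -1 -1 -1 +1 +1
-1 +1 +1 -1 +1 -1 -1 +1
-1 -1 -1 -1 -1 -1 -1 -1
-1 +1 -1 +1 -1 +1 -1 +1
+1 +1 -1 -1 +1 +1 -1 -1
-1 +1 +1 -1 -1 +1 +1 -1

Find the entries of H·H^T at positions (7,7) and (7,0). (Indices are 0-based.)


Row 0 of H: [1, 1, 1, 1, -1, -1, -1, -1].
Row 7 of H: [-1, 1, 1, -1, -1, 1, 1, -1].
(H·H^T)[7][7] = Σ_j H[7][j]·H[7][j] = (-1)² + (1)² + (1)² + (-1)² + (-1)² + (1)² + (1)² + (-1)² = 1 + 1 + 1 + 1 + 1 + 1 + 1 + 1 = 8.
(H·H^T)[7][0] = Σ_j H[7][j]·H[0][j] = (-1)·(1) + (1)·(1) + (1)·(1) + (-1)·(1) + (-1)·(-1) + (1)·(-1) + (1)·(-1) + (-1)·(-1) = -1 + 1 + 1 + -1 + 1 + -1 + -1 + 1 = 0.
So rows 7 and 0 are orthogonal; the diagonal entry equals n = 8.

(7,7) entry = 8; (7,0) entry = 0.


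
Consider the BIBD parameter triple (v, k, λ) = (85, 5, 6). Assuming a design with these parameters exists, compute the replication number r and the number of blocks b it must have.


Any 2-(v, k, λ) BIBD satisfies two necessary conditions:
  (i)  Each point sits in r blocks, and counting incidences through any fixed point gives r(k − 1) = λ(v − 1), so r = λ(v − 1)/(k − 1).
  (ii) Total incidences bk = vr, so b = vr/k.
Step 1: r = λ(v − 1)/(k − 1) = 6·(85 − 1)/(5 − 1) = 6·84/4 = 504/4 = 126.
Step 2: b = vr/k = 85·126/5 = 10710/5 = 2142.
Check integrality: r = 126 ∈ Z ✓, b = 2142 ∈ Z ✓.
(These identities are necessary conditions: they determine r and b for any design with these parameters, but do not by themselves prove that one exists.)

r = 126, b = 2142.


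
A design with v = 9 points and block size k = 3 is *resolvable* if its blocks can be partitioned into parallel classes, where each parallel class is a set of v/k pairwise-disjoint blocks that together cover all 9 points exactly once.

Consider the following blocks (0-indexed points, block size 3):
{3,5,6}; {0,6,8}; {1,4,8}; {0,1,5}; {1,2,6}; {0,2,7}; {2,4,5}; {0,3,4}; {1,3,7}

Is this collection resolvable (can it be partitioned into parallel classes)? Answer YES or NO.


v = 9, block size k = 3, number of blocks = 9.
For resolvability, blocks must partition into parallel classes of size v/k = 3.
Total blocks must therefore be a multiple of 3: 9 = 3·3 + 0 ⇒ divisible ✓.
Consider block {0,1,5}. It intersects every other block in the collection, so no parallel class of size 3 can contain it.
Since every block must belong to some parallel class in a resolution, the collection cannot be partitioned into parallel classes.
Resolvable? NO.

NO


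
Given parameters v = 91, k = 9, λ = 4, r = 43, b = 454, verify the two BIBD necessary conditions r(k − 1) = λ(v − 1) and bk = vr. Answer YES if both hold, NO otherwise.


Condition (i): r(k − 1) = 43·8 = 344; λ(v − 1) = 4·90 = 360. Match? NO.
Condition (ii): bk = 454·9 = 4086; vr = 91·43 = 3913. Match? NO.
Both conditions hold? NO.

NO


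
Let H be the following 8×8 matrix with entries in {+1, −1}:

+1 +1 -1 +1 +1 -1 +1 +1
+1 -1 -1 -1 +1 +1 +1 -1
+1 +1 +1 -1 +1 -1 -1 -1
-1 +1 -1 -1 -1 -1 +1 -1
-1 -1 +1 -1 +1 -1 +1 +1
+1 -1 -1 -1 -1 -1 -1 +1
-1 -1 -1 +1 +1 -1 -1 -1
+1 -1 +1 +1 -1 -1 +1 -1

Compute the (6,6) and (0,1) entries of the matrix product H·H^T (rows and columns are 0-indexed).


Row 0 of H: [1, 1, -1, 1, 1, -1, 1, 1].
Row 1 of H: [1, -1, -1, -1, 1, 1, 1, -1].
Row 6 of H: [-1, -1, -1, 1, 1, -1, -1, -1].
(H·H^T)[6][6] = Σ_j H[6][j]·H[6][j] = (-1)² + (-1)² + (-1)² + (1)² + (1)² + (-1)² + (-1)² + (-1)² = 1 + 1 + 1 + 1 + 1 + 1 + 1 + 1 = 8.
(H·H^T)[0][1] = Σ_j H[0][j]·H[1][j] = (1)·(1) + (1)·(-1) + (-1)·(-1) + (1)·(-1) + (1)·(1) + (-1)·(1) + (1)·(1) + (1)·(-1) = 1 + -1 + 1 + -1 + 1 + -1 + 1 + -1 = 0.
So rows 0 and 1 are orthogonal; the diagonal entry equals n = 8.

(6,6) entry = 8; (0,1) entry = 0.


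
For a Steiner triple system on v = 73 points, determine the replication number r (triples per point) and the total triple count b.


An STS(v) is a 2-(v, 3, 1) BIBD: block size k = 3, λ = 1.
Replication: r(k − 1) = λ(v − 1) ⇒ r·2 = 73 − 1 = 72 ⇒ r = 36.
Block count: bk = vr ⇒ b·3 = 73·36 = 2628 ⇒ b = 876.
(Check via b = v(v − 1)/6 = 73·72/6 = 5256/6 = 876.)

r = 36, b = 876.


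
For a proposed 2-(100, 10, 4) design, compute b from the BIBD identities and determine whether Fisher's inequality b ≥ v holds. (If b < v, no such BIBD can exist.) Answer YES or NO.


r = λ(v − 1)/(k − 1) = 4·99/9 = 44.
b = vr/k = 100·44/10 = 440.
Fisher's inequality: b ≥ v ⇔ 440 ≥ 100? YES.

YES


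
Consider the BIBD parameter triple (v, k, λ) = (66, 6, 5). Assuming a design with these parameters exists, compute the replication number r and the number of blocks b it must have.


Any 2-(v, k, λ) BIBD satisfies two necessary conditions:
  (i)  Each point sits in r blocks, and counting incidences through any fixed point gives r(k − 1) = λ(v − 1), so r = λ(v − 1)/(k − 1).
  (ii) Total incidences bk = vr, so b = vr/k.
Step 1: r = λ(v − 1)/(k − 1) = 5·(66 − 1)/(6 − 1) = 5·65/5 = 325/5 = 65.
Step 2: b = vr/k = 66·65/6 = 4290/6 = 715.
Check integrality: r = 65 ∈ Z ✓, b = 715 ∈ Z ✓.
(These identities are necessary conditions: they determine r and b for any design with these parameters, but do not by themselves prove that one exists.)

r = 65, b = 715.


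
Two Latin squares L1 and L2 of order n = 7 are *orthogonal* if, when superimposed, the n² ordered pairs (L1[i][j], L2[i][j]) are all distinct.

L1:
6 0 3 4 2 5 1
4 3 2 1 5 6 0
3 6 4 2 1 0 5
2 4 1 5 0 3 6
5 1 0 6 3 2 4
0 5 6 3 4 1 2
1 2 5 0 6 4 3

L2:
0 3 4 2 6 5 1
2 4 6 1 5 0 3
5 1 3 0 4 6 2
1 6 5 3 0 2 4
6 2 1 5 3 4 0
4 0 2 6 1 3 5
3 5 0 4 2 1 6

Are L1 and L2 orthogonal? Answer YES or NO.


Form the n² = 49 superimposed pairs (L1[i][j], L2[i][j]), row by row (rows and columns indexed from 0):
row 0: (6,0) (0,3) (3,4) (4,2) (2,6) (5,5) (1,1)
row 1: (4,2) (3,4) (2,6) (1,1) (5,5) (6,0) (0,3)
row 2: (3,5) (6,1) (4,3) (2,0) (1,4) (0,6) (5,2)
row 3: (2,1) (4,6) (1,5) (5,3) (0,0) (3,2) (6,4)
row 4: (5,6) (1,2) (0,1) (6,5) (3,3) (2,4) (4,0)
row 5: (0,4) (5,0) (6,2) (3,6) (4,1) (1,3) (2,5)
row 6: (1,3) (2,5) (5,0) (0,4) (6,2) (4,1) (3,6)
Orthogonality requires all 49 pairs distinct.
But the pair (4,2) repeats: cell (0,3) has L1 = 4, L2 = 2, and cell (1,0) has L1 = 4, L2 = 2.
A repeated pair means some other pair never occurs (only 35 distinct pairs out of 49), so the squares are not orthogonal.
Conclusion: NO.

NO


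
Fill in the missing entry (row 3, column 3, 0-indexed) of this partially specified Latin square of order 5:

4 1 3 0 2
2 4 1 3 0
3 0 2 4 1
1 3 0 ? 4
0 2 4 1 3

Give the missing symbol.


Row 3 contains symbols [0, 1, 3, 4] — missing [2].
Column 3 contains symbols [0, 1, 3, 4] — missing [2].
The missing symbol must appear in both missing sets; intersection = [2].
Therefore the hidden value is 2.

Missing value = 2.


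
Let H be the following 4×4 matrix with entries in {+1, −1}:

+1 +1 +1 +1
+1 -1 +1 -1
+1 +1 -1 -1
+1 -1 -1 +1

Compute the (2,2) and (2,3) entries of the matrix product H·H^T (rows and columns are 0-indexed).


Row 2 of H: [1, 1, -1, -1].
Row 3 of H: [1, -1, -1, 1].
(H·H^T)[2][2] = Σ_j H[2][j]·H[2][j] = (1)² + (1)² + (-1)² + (-1)² = 1 + 1 + 1 + 1 = 4.
(H·H^T)[2][3] = Σ_j H[2][j]·H[3][j] = (1)·(1) + (1)·(-1) + (-1)·(-1) + (-1)·(1) = 1 + -1 + 1 + -1 = 0.
So rows 2 and 3 are orthogonal; the diagonal entry equals n = 4.

(2,2) entry = 4; (2,3) entry = 0.


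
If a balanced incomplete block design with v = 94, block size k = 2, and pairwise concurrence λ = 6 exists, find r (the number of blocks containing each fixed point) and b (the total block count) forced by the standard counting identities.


Any 2-(v, k, λ) BIBD satisfies two necessary conditions:
  (i)  Each point sits in r blocks, and counting incidences through any fixed point gives r(k − 1) = λ(v − 1), so r = λ(v − 1)/(k − 1).
  (ii) Total incidences bk = vr, so b = vr/k.
Step 1: r = λ(v − 1)/(k − 1) = 6·(94 − 1)/(2 − 1) = 6·93/1 = 558/1 = 558.
Step 2: b = vr/k = 94·558/2 = 52452/2 = 26226.
Check integrality: r = 558 ∈ Z ✓, b = 26226 ∈ Z ✓.
(These identities are necessary conditions: they determine r and b for any design with these parameters, but do not by themselves prove that one exists.)

r = 558, b = 26226.


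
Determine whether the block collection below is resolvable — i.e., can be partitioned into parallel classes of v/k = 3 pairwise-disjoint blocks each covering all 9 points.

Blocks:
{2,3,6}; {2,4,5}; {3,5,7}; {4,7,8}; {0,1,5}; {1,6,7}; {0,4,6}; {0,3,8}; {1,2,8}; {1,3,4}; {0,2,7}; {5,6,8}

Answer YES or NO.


v = 9, block size k = 3, number of blocks = 12.
For resolvability, blocks must partition into parallel classes of size v/k = 3.
Total blocks must therefore be a multiple of 3: 12 = 3·4 + 0 ⇒ divisible ✓.
Greedy packing gives 4 candidate class(es). Each should be a full parallel class (size 3, covers all 9 points).
  Class 1 (3 blocks): {2,3,6}; {4,7,8}; {0,1,5}. Points covered: [0, 1, 2, 3, 4, 5, 6, 7, 8].
  Class 2 (3 blocks): {2,4,5}; {1,6,7}; {0,3,8}. Points covered: [0, 1, 2, 3, 4, 5, 6, 7, 8].
  Class 3 (3 blocks): {3,5,7}; {0,4,6}; {1,2,8}. Points covered: [0, 1, 2, 3, 4, 5, 6, 7, 8].
  Class 4 (3 blocks): {1,3,4}; {0,2,7}; {5,6,8}. Points covered: [0, 1, 2, 3, 4, 5, 6, 7, 8].
All classes full (size 3)? YES. All classes cover every point? YES.
Resolvable? YES.

YES


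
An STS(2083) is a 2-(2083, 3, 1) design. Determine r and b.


An STS(v) is a 2-(v, 3, 1) BIBD: block size k = 3, λ = 1.
Replication: r(k − 1) = λ(v − 1) ⇒ r·2 = 2083 − 1 = 2082 ⇒ r = 1041.
Block count: b = v(v − 1)/6 = 2083·2082/6 = 4336806/6 = 722801.

r = 1041, b = 722801.


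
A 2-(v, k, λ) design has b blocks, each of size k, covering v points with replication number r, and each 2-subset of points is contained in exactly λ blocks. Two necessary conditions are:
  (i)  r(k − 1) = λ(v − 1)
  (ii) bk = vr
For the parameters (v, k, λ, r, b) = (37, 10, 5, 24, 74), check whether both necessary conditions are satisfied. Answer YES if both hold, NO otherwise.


Condition (i): r(k − 1) = 24·9 = 216; λ(v − 1) = 5·36 = 180. Match? NO.
Condition (ii): bk = 74·10 = 740; vr = 37·24 = 888. Match? NO.
Both conditions hold? NO.

NO


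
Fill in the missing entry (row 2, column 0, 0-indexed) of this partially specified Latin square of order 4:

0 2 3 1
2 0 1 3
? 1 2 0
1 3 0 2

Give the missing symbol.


Row 2 contains symbols [0, 1, 2] — missing [3].
Column 0 contains symbols [0, 1, 2] — missing [3].
The missing symbol must appear in both missing sets; intersection = [3].
Therefore the hidden value is 3.

Missing value = 3.


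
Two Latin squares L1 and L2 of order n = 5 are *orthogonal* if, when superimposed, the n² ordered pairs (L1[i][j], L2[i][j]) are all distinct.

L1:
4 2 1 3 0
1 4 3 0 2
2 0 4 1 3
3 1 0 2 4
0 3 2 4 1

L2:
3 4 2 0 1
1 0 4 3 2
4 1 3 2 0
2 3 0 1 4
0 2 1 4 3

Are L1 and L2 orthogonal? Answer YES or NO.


Form the n² = 25 superimposed pairs (L1[i][j], L2[i][j]), row by row (rows and columns indexed from 0):
row 0: (4,3) (2,4) (1,2) (3,0) (0,1)
row 1: (1,1) (4,0) (3,4) (0,3) (2,2)
row 2: (2,4) (0,1) (4,3) (1,2) (3,0)
row 3: (3,2) (1,3) (0,0) (2,1) (4,4)
row 4: (0,0) (3,2) (2,1) (4,4) (1,3)
Orthogonality requires all 25 pairs distinct.
But the pair (2,4) repeats: cell (0,1) has L1 = 2, L2 = 4, and cell (2,0) has L1 = 2, L2 = 4.
A repeated pair means some other pair never occurs (only 15 distinct pairs out of 25), so the squares are not orthogonal.
Conclusion: NO.

NO


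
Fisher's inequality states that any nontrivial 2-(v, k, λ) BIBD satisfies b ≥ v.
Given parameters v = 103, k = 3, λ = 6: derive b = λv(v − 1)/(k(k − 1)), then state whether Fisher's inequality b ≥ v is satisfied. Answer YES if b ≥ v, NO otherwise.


b = λv(v − 1)/(k(k − 1)) = 6·103·102/(3·2) = 63036/6 = 10506.
Compare with v = 103: b ≥ v, so Fisher's inequality holds.

YES


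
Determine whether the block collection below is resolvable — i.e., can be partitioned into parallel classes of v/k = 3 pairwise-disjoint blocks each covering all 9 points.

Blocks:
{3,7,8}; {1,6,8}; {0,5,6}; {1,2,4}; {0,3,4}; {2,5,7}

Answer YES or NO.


v = 9, block size k = 3, number of blocks = 6.
For resolvability, blocks must partition into parallel classes of size v/k = 3.
Total blocks must therefore be a multiple of 3: 6 = 3·2 + 0 ⇒ divisible ✓.
Greedy packing gives 2 candidate class(es). Each should be a full parallel class (size 3, covers all 9 points).
  Class 1 (3 blocks): {3,7,8}; {0,5,6}; {1,2,4}. Points covered: [0, 1, 2, 3, 4, 5, 6, 7, 8].
  Class 2 (3 blocks): {1,6,8}; {0,3,4}; {2,5,7}. Points covered: [0, 1, 2, 3, 4, 5, 6, 7, 8].
All classes full (size 3)? YES. All classes cover every point? YES.
Resolvable? YES.

YES


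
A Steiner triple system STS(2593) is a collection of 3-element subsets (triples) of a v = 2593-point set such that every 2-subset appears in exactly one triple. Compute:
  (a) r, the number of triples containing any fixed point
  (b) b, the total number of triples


An STS(v) is a 2-(v, 3, 1) BIBD: block size k = 3, λ = 1.
Replication: r(k − 1) = λ(v − 1) ⇒ r·2 = 2593 − 1 = 2592 ⇒ r = 1296.
Block count: bk = vr ⇒ b·3 = 2593·1296 = 3360528 ⇒ b = 1120176.
(Check via b = v(v − 1)/6 = 2593·2592/6 = 6721056/6 = 1120176.)

r = 1296, b = 1120176.


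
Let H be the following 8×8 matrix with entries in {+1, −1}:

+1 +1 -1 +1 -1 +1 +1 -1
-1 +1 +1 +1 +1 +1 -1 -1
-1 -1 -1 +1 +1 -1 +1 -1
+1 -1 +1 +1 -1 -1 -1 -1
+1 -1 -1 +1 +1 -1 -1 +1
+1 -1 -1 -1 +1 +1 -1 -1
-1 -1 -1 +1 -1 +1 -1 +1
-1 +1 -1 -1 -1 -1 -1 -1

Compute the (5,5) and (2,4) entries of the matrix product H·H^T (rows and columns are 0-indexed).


Row 2 of H: [-1, -1, -1, 1, 1, -1, 1, -1].
Row 4 of H: [1, -1, -1, 1, 1, -1, -1, 1].
Row 5 of H: [1, -1, -1, -1, 1, 1, -1, -1].
(H·H^T)[5][5] = Σ_j H[5][j]·H[5][j] = (1)² + (-1)² + (-1)² + (-1)² + (1)² + (1)² + (-1)² + (-1)² = 1 + 1 + 1 + 1 + 1 + 1 + 1 + 1 = 8.
(H·H^T)[2][4] = Σ_j H[2][j]·H[4][j] = (-1)·(1) + (-1)·(-1) + (-1)·(-1) + (1)·(1) + (1)·(1) + (-1)·(-1) + (1)·(-1) + (-1)·(1) = -1 + 1 + 1 + 1 + 1 + 1 + -1 + -1 = 2.
Rows 2 and 4 are not orthogonal (dot product = 2 ≠ 0), so H is not a Hadamard matrix.

(5,5) entry = 8; (2,4) entry = 2.


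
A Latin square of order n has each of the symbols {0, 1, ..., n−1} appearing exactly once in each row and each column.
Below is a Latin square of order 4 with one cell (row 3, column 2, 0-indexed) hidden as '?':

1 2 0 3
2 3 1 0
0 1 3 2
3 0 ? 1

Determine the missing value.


Row 3 contains symbols [0, 1, 3] — missing [2].
Column 2 contains symbols [0, 1, 3] — missing [2].
The missing symbol must appear in both missing sets; intersection = [2].
Therefore the hidden value is 2.

Missing value = 2.


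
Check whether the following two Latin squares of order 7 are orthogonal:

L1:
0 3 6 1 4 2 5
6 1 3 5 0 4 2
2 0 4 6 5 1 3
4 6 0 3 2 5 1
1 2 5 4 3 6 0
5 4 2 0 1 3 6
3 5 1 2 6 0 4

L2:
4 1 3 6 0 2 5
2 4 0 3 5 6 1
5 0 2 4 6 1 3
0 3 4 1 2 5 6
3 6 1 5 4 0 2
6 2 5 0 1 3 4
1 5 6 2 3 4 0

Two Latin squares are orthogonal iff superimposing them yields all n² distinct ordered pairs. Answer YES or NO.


Form the n² = 49 superimposed pairs (L1[i][j], L2[i][j]), row by row (rows and columns indexed from 0):
row 0: (0,4) (3,1) (6,3) (1,6) (4,0) (2,2) (5,5)
row 1: (6,2) (1,4) (3,0) (5,3) (0,5) (4,6) (2,1)
row 2: (2,5) (0,0) (4,2) (6,4) (5,6) (1,1) (3,3)
row 3: (4,0) (6,3) (0,4) (3,1) (2,2) (5,5) (1,6)
row 4: (1,3) (2,6) (5,1) (4,5) (3,4) (6,0) (0,2)
row 5: (5,6) (4,2) (2,5) (0,0) (1,1) (3,3) (6,4)
row 6: (3,1) (5,5) (1,6) (2,2) (6,3) (0,4) (4,0)
Orthogonality requires all 49 pairs distinct.
But the pair (4,0) repeats: cell (0,4) has L1 = 4, L2 = 0, and cell (3,0) has L1 = 4, L2 = 0.
A repeated pair means some other pair never occurs (only 28 distinct pairs out of 49), so the squares are not orthogonal.
Conclusion: NO.

NO


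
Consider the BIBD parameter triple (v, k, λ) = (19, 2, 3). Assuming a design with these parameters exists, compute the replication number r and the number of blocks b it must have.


Any 2-(v, k, λ) BIBD satisfies two necessary conditions:
  (i)  Each point sits in r blocks, and counting incidences through any fixed point gives r(k − 1) = λ(v − 1), so r = λ(v − 1)/(k − 1).
  (ii) Total incidences bk = vr, so b = vr/k.
Step 1: r = λ(v − 1)/(k − 1) = 3·(19 − 1)/(2 − 1) = 3·18/1 = 54/1 = 54.
Step 2: b = vr/k = 19·54/2 = 1026/2 = 513.
Check integrality: r = 54 ∈ Z ✓, b = 513 ∈ Z ✓.
(These identities are necessary conditions: they determine r and b for any design with these parameters, but do not by themselves prove that one exists.)

r = 54, b = 513.


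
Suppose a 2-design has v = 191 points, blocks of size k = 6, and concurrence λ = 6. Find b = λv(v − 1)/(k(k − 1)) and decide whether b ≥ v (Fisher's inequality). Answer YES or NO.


r = λ(v − 1)/(k − 1) = 6·190/5 = 228.
b = vr/k = 191·228/6 = 7258.
Fisher's inequality: b ≥ v ⇔ 7258 ≥ 191? YES.

YES


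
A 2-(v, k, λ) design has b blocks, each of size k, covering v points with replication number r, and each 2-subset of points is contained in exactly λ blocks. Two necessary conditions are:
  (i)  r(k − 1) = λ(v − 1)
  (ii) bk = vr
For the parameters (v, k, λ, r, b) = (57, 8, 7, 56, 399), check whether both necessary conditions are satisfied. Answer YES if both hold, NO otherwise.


Condition (i): r(k − 1) = 56·7 = 392; λ(v − 1) = 7·56 = 392. Match? YES.
Condition (ii): bk = 399·8 = 3192; vr = 57·56 = 3192. Match? YES.
Both conditions hold? YES.

YES


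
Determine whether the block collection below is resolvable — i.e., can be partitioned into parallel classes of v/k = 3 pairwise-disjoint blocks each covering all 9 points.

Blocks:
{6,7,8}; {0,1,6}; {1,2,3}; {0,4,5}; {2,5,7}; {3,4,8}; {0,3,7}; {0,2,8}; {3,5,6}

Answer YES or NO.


v = 9, block size k = 3, number of blocks = 9.
For resolvability, blocks must partition into parallel classes of size v/k = 3.
Total blocks must therefore be a multiple of 3: 9 = 3·3 + 0 ⇒ divisible ✓.
Consider block {0,3,7}. It intersects every other block in the collection, so no parallel class of size 3 can contain it.
Since every block must belong to some parallel class in a resolution, the collection cannot be partitioned into parallel classes.
Resolvable? NO.

NO


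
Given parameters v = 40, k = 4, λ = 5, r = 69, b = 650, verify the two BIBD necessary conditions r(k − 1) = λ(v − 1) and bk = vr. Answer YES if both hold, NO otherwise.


Condition (i): r(k − 1) = 69·3 = 207; λ(v − 1) = 5·39 = 195. Match? NO.
Condition (ii): bk = 650·4 = 2600; vr = 40·69 = 2760. Match? NO.
Both conditions hold? NO.

NO


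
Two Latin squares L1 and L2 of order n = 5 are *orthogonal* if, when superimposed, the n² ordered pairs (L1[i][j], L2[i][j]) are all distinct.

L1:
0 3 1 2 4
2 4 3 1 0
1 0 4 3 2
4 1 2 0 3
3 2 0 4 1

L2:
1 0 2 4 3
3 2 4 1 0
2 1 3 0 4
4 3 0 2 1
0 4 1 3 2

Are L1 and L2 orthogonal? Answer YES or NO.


Form the n² = 25 superimposed pairs (L1[i][j], L2[i][j]), row by row (rows and columns indexed from 0):
row 0: (0,1) (3,0) (1,2) (2,4) (4,3)
row 1: (2,3) (4,2) (3,4) (1,1) (0,0)
row 2: (1,2) (0,1) (4,3) (3,0) (2,4)
row 3: (4,4) (1,3) (2,0) (0,2) (3,1)
row 4: (3,0) (2,4) (0,1) (4,3) (1,2)
Orthogonality requires all 25 pairs distinct.
But the pair (1,2) repeats: cell (0,2) has L1 = 1, L2 = 2, and cell (2,0) has L1 = 1, L2 = 2.
A repeated pair means some other pair never occurs (only 15 distinct pairs out of 25), so the squares are not orthogonal.
Conclusion: NO.

NO


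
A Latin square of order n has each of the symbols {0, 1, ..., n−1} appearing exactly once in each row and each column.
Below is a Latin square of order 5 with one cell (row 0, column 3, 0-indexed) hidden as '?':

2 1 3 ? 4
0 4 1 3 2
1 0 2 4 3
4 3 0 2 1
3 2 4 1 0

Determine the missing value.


Row 0 contains symbols [1, 2, 3, 4] — missing [0].
Column 3 contains symbols [1, 2, 3, 4] — missing [0].
The missing symbol must appear in both missing sets; intersection = [0].
Therefore the hidden value is 0.

Missing value = 0.


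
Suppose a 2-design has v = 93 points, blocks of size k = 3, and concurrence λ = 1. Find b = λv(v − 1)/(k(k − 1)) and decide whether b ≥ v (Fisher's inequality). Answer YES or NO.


b = λv(v − 1)/(k(k − 1)) = 1·93·92/(3·2) = 8556/6 = 1426.
Compare with v = 93: b ≥ v, so Fisher's inequality holds.

YES


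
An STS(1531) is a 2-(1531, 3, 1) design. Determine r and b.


An STS(v) is a 2-(v, 3, 1) BIBD: block size k = 3, λ = 1.
Replication: r(k − 1) = λ(v − 1) ⇒ r·2 = 1531 − 1 = 1530 ⇒ r = 765.
Block count: b = v(v − 1)/6 = 1531·1530/6 = 2342430/6 = 390405.
(Check via bk = vr: 390405·3 = 1171215 = 1531·765 = 1171215 ✓.)

r = 765, b = 390405.


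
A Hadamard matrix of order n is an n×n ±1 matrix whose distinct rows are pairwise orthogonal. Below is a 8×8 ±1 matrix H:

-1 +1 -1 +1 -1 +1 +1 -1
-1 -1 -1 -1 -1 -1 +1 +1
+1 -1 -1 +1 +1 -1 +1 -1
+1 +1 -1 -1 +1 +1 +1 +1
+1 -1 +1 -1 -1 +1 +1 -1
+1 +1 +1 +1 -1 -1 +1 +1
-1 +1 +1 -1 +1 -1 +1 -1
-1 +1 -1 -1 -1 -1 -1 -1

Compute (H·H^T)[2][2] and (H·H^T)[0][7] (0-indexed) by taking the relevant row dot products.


Row 0 of H: [-1, 1, -1, 1, -1, 1, 1, -1].
Row 2 of H: [1, -1, -1, 1, 1, -1, 1, -1].
Row 7 of H: [-1, 1, -1, -1, -1, -1, -1, -1].
(H·H^T)[2][2] = Σ_j H[2][j]·H[2][j] = (1)² + (-1)² + (-1)² + (1)² + (1)² + (-1)² + (1)² + (-1)² = 1 + 1 + 1 + 1 + 1 + 1 + 1 + 1 = 8.
(H·H^T)[0][7] = Σ_j H[0][j]·H[7][j] = (-1)·(-1) + (1)·(1) + (-1)·(-1) + (1)·(-1) + (-1)·(-1) + (1)·(-1) + (1)·(-1) + (-1)·(-1) = 1 + 1 + 1 + -1 + 1 + -1 + -1 + 1 = 2.
Rows 0 and 7 are not orthogonal (dot product = 2 ≠ 0), so H is not a Hadamard matrix.

(2,2) entry = 8; (0,7) entry = 2.


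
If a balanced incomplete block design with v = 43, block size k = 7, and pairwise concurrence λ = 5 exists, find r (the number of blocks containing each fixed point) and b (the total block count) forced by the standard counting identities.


Any 2-(v, k, λ) BIBD satisfies two necessary conditions:
  (i)  Each point sits in r blocks, and counting incidences through any fixed point gives r(k − 1) = λ(v − 1), so r = λ(v − 1)/(k − 1).
  (ii) Total incidences bk = vr, so b = vr/k.
Step 1: r = λ(v − 1)/(k − 1) = 5·(43 − 1)/(7 − 1) = 5·42/6 = 210/6 = 35.
Step 2: b = vr/k = 43·35/7 = 1505/7 = 215.
Check integrality: r = 35 ∈ Z ✓, b = 215 ∈ Z ✓.
(These identities are necessary conditions: they determine r and b for any design with these parameters, but do not by themselves prove that one exists.)

r = 35, b = 215.


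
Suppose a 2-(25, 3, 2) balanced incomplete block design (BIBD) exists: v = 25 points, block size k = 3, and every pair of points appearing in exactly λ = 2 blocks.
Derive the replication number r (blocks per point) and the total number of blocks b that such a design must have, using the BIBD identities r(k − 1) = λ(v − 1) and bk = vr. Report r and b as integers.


Any 2-(v, k, λ) BIBD satisfies two necessary conditions:
  (i)  Each point sits in r blocks, and counting incidences through any fixed point gives r(k − 1) = λ(v − 1), so r = λ(v − 1)/(k − 1).
  (ii) Total incidences bk = vr, so b = vr/k.
Step 1: r = λ(v − 1)/(k − 1) = 2·(25 − 1)/(3 − 1) = 2·24/2 = 48/2 = 24.
Step 2: b = vr/k = 25·24/3 = 600/3 = 200.
Check integrality: r = 24 ∈ Z ✓, b = 200 ∈ Z ✓.
(These identities are necessary conditions: they determine r and b for any design with these parameters, but do not by themselves prove that one exists.)

r = 24, b = 200.


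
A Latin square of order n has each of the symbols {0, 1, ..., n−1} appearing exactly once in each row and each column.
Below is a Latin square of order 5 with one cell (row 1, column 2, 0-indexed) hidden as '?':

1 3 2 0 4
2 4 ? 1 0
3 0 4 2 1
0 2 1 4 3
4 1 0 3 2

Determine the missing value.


Row 1 contains symbols [0, 1, 2, 4] — missing [3].
Column 2 contains symbols [0, 1, 2, 4] — missing [3].
The missing symbol must appear in both missing sets; intersection = [3].
Therefore the hidden value is 3.

Missing value = 3.


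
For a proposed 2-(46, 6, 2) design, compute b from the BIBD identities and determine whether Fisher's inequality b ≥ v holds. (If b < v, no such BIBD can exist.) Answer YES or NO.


b = λv(v − 1)/(k(k − 1)) = 2·46·45/(6·5) = 4140/30 = 138.
Compare with v = 46: b ≥ v, so Fisher's inequality holds.

YES


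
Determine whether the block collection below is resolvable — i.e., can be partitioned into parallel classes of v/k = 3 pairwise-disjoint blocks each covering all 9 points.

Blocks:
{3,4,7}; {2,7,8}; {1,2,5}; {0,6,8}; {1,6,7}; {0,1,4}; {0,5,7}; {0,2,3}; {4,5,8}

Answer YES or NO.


v = 9, block size k = 3, number of blocks = 9.
For resolvability, blocks must partition into parallel classes of size v/k = 3.
Total blocks must therefore be a multiple of 3: 9 = 3·3 + 0 ⇒ divisible ✓.
Consider block {2,7,8}. The only other block(s) in the collection disjoint from it are {0,1,4} — just 1 block(s). Any parallel class containing {2,7,8} would need 2 other blocks each disjoint from it, so no parallel class of size 3 can contain {2,7,8}.
Since every block must belong to some parallel class in a resolution, the collection cannot be partitioned into parallel classes.
Resolvable? NO.

NO


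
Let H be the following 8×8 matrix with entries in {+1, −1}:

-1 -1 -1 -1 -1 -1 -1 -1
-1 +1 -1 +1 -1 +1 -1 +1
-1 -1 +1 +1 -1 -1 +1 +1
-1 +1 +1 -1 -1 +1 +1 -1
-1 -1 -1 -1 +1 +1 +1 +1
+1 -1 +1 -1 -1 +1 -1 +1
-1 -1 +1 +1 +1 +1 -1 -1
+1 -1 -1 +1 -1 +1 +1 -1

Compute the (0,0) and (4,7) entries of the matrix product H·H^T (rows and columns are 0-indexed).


Row 0 of H: [-1, -1, -1, -1, -1, -1, -1, -1].
Row 4 of H: [-1, -1, -1, -1, 1, 1, 1, 1].
Row 7 of H: [1, -1, -1, 1, -1, 1, 1, -1].
(H·H^T)[0][0] = Σ_j H[0][j]·H[0][j] = (-1)² + (-1)² + (-1)² + (-1)² + (-1)² + (-1)² + (-1)² + (-1)² = 1 + 1 + 1 + 1 + 1 + 1 + 1 + 1 = 8.
(H·H^T)[4][7] = Σ_j H[4][j]·H[7][j] = (-1)·(1) + (-1)·(-1) + (-1)·(-1) + (-1)·(1) + (1)·(-1) + (1)·(1) + (1)·(1) + (1)·(-1) = -1 + 1 + 1 + -1 + -1 + 1 + 1 + -1 = 0.
So rows 4 and 7 are orthogonal; the diagonal entry equals n = 8.

(0,0) entry = 8; (4,7) entry = 0.


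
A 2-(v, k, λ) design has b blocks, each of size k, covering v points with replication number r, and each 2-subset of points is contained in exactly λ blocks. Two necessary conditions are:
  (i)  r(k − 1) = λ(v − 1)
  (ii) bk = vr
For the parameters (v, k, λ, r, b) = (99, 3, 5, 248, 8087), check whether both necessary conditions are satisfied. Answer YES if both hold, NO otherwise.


Condition (i): r(k − 1) = 248·2 = 496; λ(v − 1) = 5·98 = 490. Match? NO.
Condition (ii): bk = 8087·3 = 24261; vr = 99·248 = 24552. Match? NO.
Both conditions hold? NO.

NO


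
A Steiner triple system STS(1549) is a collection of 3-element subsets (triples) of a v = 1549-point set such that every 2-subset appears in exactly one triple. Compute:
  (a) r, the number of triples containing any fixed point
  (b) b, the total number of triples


An STS(v) is a 2-(v, 3, 1) BIBD: block size k = 3, λ = 1.
Replication: r(k − 1) = λ(v − 1) ⇒ r·2 = 1549 − 1 = 1548 ⇒ r = 774.
Block count: b = v(v − 1)/6 = 1549·1548/6 = 2397852/6 = 399642.
(Check via bk = vr: 399642·3 = 1198926 = 1549·774 = 1198926 ✓.)

r = 774, b = 399642.


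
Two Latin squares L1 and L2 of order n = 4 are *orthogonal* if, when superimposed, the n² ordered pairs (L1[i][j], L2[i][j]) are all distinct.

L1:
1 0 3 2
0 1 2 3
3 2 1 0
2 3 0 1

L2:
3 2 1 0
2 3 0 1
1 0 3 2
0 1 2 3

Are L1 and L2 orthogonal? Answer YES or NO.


Form the n² = 16 superimposed pairs (L1[i][j], L2[i][j]), row by row (rows and columns indexed from 0):
row 0: (1,3) (0,2) (3,1) (2,0)
row 1: (0,2) (1,3) (2,0) (3,1)
row 2: (3,1) (2,0) (1,3) (0,2)
row 3: (2,0) (3,1) (0,2) (1,3)
Orthogonality requires all 16 pairs distinct.
But the pair (0,2) repeats: cell (0,1) has L1 = 0, L2 = 2, and cell (1,0) has L1 = 0, L2 = 2.
A repeated pair means some other pair never occurs (only 4 distinct pairs out of 16), so the squares are not orthogonal.
Conclusion: NO.

NO


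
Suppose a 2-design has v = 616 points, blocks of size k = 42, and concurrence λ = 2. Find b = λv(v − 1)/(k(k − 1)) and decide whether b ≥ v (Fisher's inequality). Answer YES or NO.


r = λ(v − 1)/(k − 1) = 2·615/41 = 30.
b = vr/k = 616·30/42 = 440.
Fisher's inequality: b ≥ v ⇔ 440 ≥ 616? NO.

NO


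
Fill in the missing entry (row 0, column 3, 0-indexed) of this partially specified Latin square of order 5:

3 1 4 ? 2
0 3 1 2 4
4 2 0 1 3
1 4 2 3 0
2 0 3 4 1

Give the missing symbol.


Row 0 contains symbols [1, 2, 3, 4] — missing [0].
Column 3 contains symbols [1, 2, 3, 4] — missing [0].
The missing symbol must appear in both missing sets; intersection = [0].
Therefore the hidden value is 0.

Missing value = 0.


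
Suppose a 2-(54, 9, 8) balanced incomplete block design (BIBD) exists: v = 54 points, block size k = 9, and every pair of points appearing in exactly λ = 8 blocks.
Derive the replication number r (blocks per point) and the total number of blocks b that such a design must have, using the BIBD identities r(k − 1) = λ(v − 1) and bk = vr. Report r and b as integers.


Any 2-(v, k, λ) BIBD satisfies two necessary conditions:
  (i)  Each point sits in r blocks, and counting incidences through any fixed point gives r(k − 1) = λ(v − 1), so r = λ(v − 1)/(k − 1).
  (ii) Total incidences bk = vr, so b = vr/k.
Step 1: r = λ(v − 1)/(k − 1) = 8·(54 − 1)/(9 − 1) = 8·53/8 = 424/8 = 53.
Step 2: b = vr/k = 54·53/9 = 2862/9 = 318.
Check integrality: r = 53 ∈ Z ✓, b = 318 ∈ Z ✓.
(These identities are necessary conditions: they determine r and b for any design with these parameters, but do not by themselves prove that one exists.)

r = 53, b = 318.


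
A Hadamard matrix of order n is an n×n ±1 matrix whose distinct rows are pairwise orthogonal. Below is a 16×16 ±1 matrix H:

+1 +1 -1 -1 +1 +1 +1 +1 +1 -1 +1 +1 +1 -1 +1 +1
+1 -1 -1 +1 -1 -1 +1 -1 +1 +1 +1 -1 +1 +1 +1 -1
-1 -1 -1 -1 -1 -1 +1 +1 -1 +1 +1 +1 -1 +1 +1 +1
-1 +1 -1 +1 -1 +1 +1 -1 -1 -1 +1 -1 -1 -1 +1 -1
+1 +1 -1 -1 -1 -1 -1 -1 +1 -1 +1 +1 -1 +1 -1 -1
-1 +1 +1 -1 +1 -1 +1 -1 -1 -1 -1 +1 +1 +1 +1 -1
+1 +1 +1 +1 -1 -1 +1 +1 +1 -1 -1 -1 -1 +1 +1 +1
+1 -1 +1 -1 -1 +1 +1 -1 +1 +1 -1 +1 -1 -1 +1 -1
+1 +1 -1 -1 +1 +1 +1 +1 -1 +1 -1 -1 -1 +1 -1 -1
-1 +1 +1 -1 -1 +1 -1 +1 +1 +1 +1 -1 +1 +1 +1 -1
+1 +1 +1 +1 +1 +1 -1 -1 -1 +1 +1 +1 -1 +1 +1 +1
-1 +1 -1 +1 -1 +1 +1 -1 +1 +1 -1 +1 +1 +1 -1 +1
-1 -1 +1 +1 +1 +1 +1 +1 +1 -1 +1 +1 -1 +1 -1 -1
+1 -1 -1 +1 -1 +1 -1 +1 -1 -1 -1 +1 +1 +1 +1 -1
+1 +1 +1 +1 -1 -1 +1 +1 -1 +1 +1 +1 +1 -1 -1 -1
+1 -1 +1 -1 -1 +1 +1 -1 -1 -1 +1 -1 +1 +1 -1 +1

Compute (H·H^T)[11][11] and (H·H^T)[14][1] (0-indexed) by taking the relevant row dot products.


Row 1 of H: [1, -1, -1, 1, -1, -1, 1, -1, 1, 1, 1, -1, 1, 1, 1, -1].
Row 11 of H: [-1, 1, -1, 1, -1, 1, 1, -1, 1, 1, -1, 1, 1, 1, -1, 1].
Row 14 of H: [1, 1, 1, 1, -1, -1, 1, 1, -1, 1, 1, 1, 1, -1, -1, -1].
(H·H^T)[11][11] = Σ_j H[11][j]·H[11][j] = (-1)² + (1)² + (-1)² + (1)² + (-1)² + (1)² + (1)² + (-1)² + (1)² + (1)² + (-1)² + (1)² + (1)² + (1)² + (-1)² + (1)² = 1 + 1 + 1 + 1 + 1 + 1 + 1 + 1 + 1 + 1 + 1 + 1 + 1 + 1 + 1 + 1 = 16.
(H·H^T)[14][1] = Σ_j H[14][j]·H[1][j] = (1)·(1) + (1)·(-1) + (1)·(-1) + (1)·(1) + (-1)·(-1) + (-1)·(-1) + (1)·(1) + (1)·(-1) + (-1)·(1) + (1)·(1) + (1)·(1) + (1)·(-1) + (1)·(1) + (-1)·(1) + (-1)·(1) + (-1)·(-1) = 1 + -1 + -1 + 1 + 1 + 1 + 1 + -1 + -1 + 1 + 1 + -1 + 1 + -1 + -1 + 1 = 2.
Rows 14 and 1 are not orthogonal (dot product = 2 ≠ 0), so H is not a Hadamard matrix.

(11,11) entry = 16; (14,1) entry = 2.


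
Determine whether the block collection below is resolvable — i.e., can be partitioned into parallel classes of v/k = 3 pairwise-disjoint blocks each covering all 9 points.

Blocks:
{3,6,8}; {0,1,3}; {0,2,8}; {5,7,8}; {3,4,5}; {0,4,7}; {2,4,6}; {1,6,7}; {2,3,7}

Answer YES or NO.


v = 9, block size k = 3, number of blocks = 9.
For resolvability, blocks must partition into parallel classes of size v/k = 3.
Total blocks must therefore be a multiple of 3: 9 = 3·3 + 0 ⇒ divisible ✓.
Consider block {3,6,8}. The only other block(s) in the collection disjoint from it are {0,4,7} — just 1 block(s). Any parallel class containing {3,6,8} would need 2 other blocks each disjoint from it, so no parallel class of size 3 can contain {3,6,8}.
Since every block must belong to some parallel class in a resolution, the collection cannot be partitioned into parallel classes.
Resolvable? NO.

NO


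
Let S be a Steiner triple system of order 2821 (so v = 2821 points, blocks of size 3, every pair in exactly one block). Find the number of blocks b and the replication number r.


An STS(v) is a 2-(v, 3, 1) BIBD: block size k = 3, λ = 1.
Replication: r(k − 1) = λ(v − 1) ⇒ r·2 = 2821 − 1 = 2820 ⇒ r = 1410.
Block count: b = v(v − 1)/6 = 2821·2820/6 = 7955220/6 = 1325870.
(Check via bk = vr: 1325870·3 = 3977610 = 2821·1410 = 3977610 ✓.)

r = 1410, b = 1325870.


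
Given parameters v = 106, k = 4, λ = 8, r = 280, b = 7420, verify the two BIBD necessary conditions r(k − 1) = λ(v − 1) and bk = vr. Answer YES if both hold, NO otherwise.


Condition (i): r(k − 1) = 280·3 = 840; λ(v − 1) = 8·105 = 840. Match? YES.
Condition (ii): bk = 7420·4 = 29680; vr = 106·280 = 29680. Match? YES.
Both conditions hold? YES.

YES


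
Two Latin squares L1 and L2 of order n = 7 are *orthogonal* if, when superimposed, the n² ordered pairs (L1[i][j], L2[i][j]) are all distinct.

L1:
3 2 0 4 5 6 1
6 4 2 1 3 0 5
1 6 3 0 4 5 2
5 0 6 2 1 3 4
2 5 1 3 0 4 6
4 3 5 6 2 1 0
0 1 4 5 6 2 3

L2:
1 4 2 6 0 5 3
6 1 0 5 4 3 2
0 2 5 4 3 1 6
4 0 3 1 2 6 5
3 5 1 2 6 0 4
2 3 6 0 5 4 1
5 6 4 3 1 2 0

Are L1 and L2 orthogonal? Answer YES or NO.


Form the n² = 49 superimposed pairs (L1[i][j], L2[i][j]), row by row (rows and columns indexed from 0):
row 0: (3,1) (2,4) (0,2) (4,6) (5,0) (6,5) (1,3)
row 1: (6,6) (4,1) (2,0) (1,5) (3,4) (0,3) (5,2)
row 2: (1,0) (6,2) (3,5) (0,4) (4,3) (5,1) (2,6)
row 3: (5,4) (0,0) (6,3) (2,1) (1,2) (3,6) (4,5)
row 4: (2,3) (5,5) (1,1) (3,2) (0,6) (4,0) (6,4)
row 5: (4,2) (3,3) (5,6) (6,0) (2,5) (1,4) (0,1)
row 6: (0,5) (1,6) (4,4) (5,3) (6,1) (2,2) (3,0)
Orthogonality requires all 49 pairs distinct.
Check by first coordinate: for each symbol s of L1, list the L2 entries in the n cells where L1 = s; they must all differ.
  L1 = 0: L2 entries (in reading order) 2, 3, 4, 0, 6, 1, 5 — all 7 distinct ✓
  L1 = 1: L2 entries (in reading order) 3, 5, 0, 2, 1, 4, 6 — all 7 distinct ✓
  L1 = 2: L2 entries (in reading order) 4, 0, 6, 1, 3, 5, 2 — all 7 distinct ✓
  L1 = 3: L2 entries (in reading order) 1, 4, 5, 6, 2, 3, 0 — all 7 distinct ✓
  L1 = 4: L2 entries (in reading order) 6, 1, 3, 5, 0, 2, 4 — all 7 distinct ✓
  L1 = 5: L2 entries (in reading order) 0, 2, 1, 4, 5, 6, 3 — all 7 distinct ✓
  L1 = 6: L2 entries (in reading order) 5, 6, 2, 3, 4, 0, 1 — all 7 distinct ✓
Every symbol of L1 meets every symbol of L2 exactly once, so all 49 pairs are distinct (49 of 49).
Conclusion: YES.

YES
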